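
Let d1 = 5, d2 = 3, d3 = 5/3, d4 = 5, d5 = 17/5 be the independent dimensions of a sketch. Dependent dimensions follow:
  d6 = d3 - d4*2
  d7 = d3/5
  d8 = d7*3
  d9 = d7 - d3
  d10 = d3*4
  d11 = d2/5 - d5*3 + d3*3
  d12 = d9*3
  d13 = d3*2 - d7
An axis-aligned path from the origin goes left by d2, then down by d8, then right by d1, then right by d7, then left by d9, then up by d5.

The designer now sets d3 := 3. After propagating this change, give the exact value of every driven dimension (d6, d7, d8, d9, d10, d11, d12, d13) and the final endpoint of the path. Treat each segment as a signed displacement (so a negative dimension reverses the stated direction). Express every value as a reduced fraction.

d6 = -7
d7 = 3/5
d8 = 9/5
d9 = -12/5
d10 = 12
d11 = -3/5
d12 = -36/5
d13 = 27/5
endpoint = (5, 8/5)

Apply edit: d3 := 3
  d6 = d3 - d4*2 = -7
  d7 = d3/5 = 3/5
  d8 = d7*3 = 9/5
  d9 = d7 - d3 = -12/5
  d10 = d3*4 = 12
  d11 = d2/5 - d5*3 + d3*3 = -3/5
  d12 = d9*3 = -36/5
  d13 = d3*2 - d7 = 27/5
Walk from origin (0, 0):
  seg 1: left by d2 = 3 → (-3, 0)
  seg 2: down by d8 = 9/5 → (-3, -9/5)
  seg 3: right by d1 = 5 → (2, -9/5)
  seg 4: right by d7 = 3/5 → (13/5, -9/5)
  seg 5: left by d9 = -12/5 → (5, -9/5)
  seg 6: up by d5 = 17/5 → (5, 8/5)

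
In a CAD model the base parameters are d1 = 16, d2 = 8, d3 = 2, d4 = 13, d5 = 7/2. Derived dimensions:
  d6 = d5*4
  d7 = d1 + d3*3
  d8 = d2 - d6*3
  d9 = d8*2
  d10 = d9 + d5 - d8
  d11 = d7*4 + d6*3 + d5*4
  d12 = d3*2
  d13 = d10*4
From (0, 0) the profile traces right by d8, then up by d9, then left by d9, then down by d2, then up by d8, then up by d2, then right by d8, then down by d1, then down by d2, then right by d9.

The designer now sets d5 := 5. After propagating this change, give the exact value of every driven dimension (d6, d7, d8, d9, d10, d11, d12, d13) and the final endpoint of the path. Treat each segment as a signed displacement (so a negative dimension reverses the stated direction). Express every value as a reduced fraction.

d6 = 20
d7 = 22
d8 = -52
d9 = -104
d10 = -47
d11 = 168
d12 = 4
d13 = -188
endpoint = (-104, -180)

Apply edit: d5 := 5
  d6 = d5*4 = 20
  d7 = d1 + d3*3 = 22
  d8 = d2 - d6*3 = -52
  d9 = d8*2 = -104
  d10 = d9 + d5 - d8 = -47
  d11 = d7*4 + d6*3 + d5*4 = 168
  d12 = d3*2 = 4
  d13 = d10*4 = -188
Walk from origin (0, 0):
  seg 1: right by d8 = -52 → (-52, 0)
  seg 2: up by d9 = -104 → (-52, -104)
  seg 3: left by d9 = -104 → (52, -104)
  seg 4: down by d2 = 8 → (52, -112)
  seg 5: up by d8 = -52 → (52, -164)
  seg 6: up by d2 = 8 → (52, -156)
  seg 7: right by d8 = -52 → (0, -156)
  seg 8: down by d1 = 16 → (0, -172)
  seg 9: down by d2 = 8 → (0, -180)
  seg 10: right by d9 = -104 → (-104, -180)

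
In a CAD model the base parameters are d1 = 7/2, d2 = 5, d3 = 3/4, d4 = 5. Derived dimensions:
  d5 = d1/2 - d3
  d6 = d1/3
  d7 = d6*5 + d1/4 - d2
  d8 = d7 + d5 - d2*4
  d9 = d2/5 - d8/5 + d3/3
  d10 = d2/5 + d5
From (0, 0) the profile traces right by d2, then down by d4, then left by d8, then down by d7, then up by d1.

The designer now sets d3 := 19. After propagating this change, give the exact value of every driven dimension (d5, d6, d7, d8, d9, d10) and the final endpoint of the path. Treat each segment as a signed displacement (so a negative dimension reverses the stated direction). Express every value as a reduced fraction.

d5 = -69/4
d6 = 7/6
d7 = 41/24
d8 = -853/24
d9 = 1733/120
d10 = -65/4
endpoint = (973/24, -77/24)

Apply edit: d3 := 19
  d5 = d1/2 - d3 = -69/4
  d6 = d1/3 = 7/6
  d7 = d6*5 + d1/4 - d2 = 41/24
  d8 = d7 + d5 - d2*4 = -853/24
  d9 = d2/5 - d8/5 + d3/3 = 1733/120
  d10 = d2/5 + d5 = -65/4
Walk from origin (0, 0):
  seg 1: right by d2 = 5 → (5, 0)
  seg 2: down by d4 = 5 → (5, -5)
  seg 3: left by d8 = -853/24 → (973/24, -5)
  seg 4: down by d7 = 41/24 → (973/24, -161/24)
  seg 5: up by d1 = 7/2 → (973/24, -77/24)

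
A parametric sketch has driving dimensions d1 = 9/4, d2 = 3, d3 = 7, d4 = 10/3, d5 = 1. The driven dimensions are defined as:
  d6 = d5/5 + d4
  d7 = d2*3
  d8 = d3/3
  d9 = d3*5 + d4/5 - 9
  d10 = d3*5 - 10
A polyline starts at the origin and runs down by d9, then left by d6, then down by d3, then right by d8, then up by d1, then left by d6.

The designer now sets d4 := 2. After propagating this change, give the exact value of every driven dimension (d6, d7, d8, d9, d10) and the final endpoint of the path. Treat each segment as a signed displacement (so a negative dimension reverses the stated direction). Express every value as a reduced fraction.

d6 = 11/5
d7 = 9
d8 = 7/3
d9 = 132/5
d10 = 25
endpoint = (-31/15, -623/20)

Apply edit: d4 := 2
  d6 = d5/5 + d4 = 11/5
  d7 = d2*3 = 9
  d8 = d3/3 = 7/3
  d9 = d3*5 + d4/5 - 9 = 132/5
  d10 = d3*5 - 10 = 25
Walk from origin (0, 0):
  seg 1: down by d9 = 132/5 → (0, -132/5)
  seg 2: left by d6 = 11/5 → (-11/5, -132/5)
  seg 3: down by d3 = 7 → (-11/5, -167/5)
  seg 4: right by d8 = 7/3 → (2/15, -167/5)
  seg 5: up by d1 = 9/4 → (2/15, -623/20)
  seg 6: left by d6 = 11/5 → (-31/15, -623/20)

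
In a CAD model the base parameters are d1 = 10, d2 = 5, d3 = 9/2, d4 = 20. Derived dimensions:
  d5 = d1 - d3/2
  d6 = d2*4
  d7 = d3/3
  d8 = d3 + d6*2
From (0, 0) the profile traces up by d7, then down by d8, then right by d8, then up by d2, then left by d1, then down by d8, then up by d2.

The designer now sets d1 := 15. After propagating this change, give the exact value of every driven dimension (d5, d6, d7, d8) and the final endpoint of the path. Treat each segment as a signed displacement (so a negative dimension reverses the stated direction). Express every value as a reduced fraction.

Apply edit: d1 := 15
  d5 = d1 - d3/2 = 51/4
  d6 = d2*4 = 20
  d7 = d3/3 = 3/2
  d8 = d3 + d6*2 = 89/2
Walk from origin (0, 0):
  seg 1: up by d7 = 3/2 → (0, 3/2)
  seg 2: down by d8 = 89/2 → (0, -43)
  seg 3: right by d8 = 89/2 → (89/2, -43)
  seg 4: up by d2 = 5 → (89/2, -38)
  seg 5: left by d1 = 15 → (59/2, -38)
  seg 6: down by d8 = 89/2 → (59/2, -165/2)
  seg 7: up by d2 = 5 → (59/2, -155/2)

d5 = 51/4
d6 = 20
d7 = 3/2
d8 = 89/2
endpoint = (59/2, -155/2)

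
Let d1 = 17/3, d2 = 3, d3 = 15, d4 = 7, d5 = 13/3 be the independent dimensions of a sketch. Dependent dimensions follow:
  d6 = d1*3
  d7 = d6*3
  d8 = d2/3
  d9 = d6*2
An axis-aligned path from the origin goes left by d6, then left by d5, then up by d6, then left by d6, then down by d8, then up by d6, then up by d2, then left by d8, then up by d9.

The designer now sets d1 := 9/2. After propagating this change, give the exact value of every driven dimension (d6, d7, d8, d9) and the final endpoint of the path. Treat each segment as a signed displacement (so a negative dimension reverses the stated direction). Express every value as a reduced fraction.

d6 = 27/2
d7 = 81/2
d8 = 1
d9 = 27
endpoint = (-97/3, 56)

Apply edit: d1 := 9/2
  d6 = d1*3 = 27/2
  d7 = d6*3 = 81/2
  d8 = d2/3 = 1
  d9 = d6*2 = 27
Walk from origin (0, 0):
  seg 1: left by d6 = 27/2 → (-27/2, 0)
  seg 2: left by d5 = 13/3 → (-107/6, 0)
  seg 3: up by d6 = 27/2 → (-107/6, 27/2)
  seg 4: left by d6 = 27/2 → (-94/3, 27/2)
  seg 5: down by d8 = 1 → (-94/3, 25/2)
  seg 6: up by d6 = 27/2 → (-94/3, 26)
  seg 7: up by d2 = 3 → (-94/3, 29)
  seg 8: left by d8 = 1 → (-97/3, 29)
  seg 9: up by d9 = 27 → (-97/3, 56)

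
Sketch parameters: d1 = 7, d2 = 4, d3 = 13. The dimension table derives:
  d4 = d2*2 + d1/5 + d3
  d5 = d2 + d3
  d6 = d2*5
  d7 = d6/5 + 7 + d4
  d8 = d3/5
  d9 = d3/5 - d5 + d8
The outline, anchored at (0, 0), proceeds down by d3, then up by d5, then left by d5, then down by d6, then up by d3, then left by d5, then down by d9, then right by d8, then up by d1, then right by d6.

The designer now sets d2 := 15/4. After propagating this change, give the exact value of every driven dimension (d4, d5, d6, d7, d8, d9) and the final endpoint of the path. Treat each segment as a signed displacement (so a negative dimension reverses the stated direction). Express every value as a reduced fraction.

Apply edit: d2 := 15/4
  d4 = d2*2 + d1/5 + d3 = 219/10
  d5 = d2 + d3 = 67/4
  d6 = d2*5 = 75/4
  d7 = d6/5 + 7 + d4 = 653/20
  d8 = d3/5 = 13/5
  d9 = d3/5 - d5 + d8 = -231/20
Walk from origin (0, 0):
  seg 1: down by d3 = 13 → (0, -13)
  seg 2: up by d5 = 67/4 → (0, 15/4)
  seg 3: left by d5 = 67/4 → (-67/4, 15/4)
  seg 4: down by d6 = 75/4 → (-67/4, -15)
  seg 5: up by d3 = 13 → (-67/4, -2)
  seg 6: left by d5 = 67/4 → (-67/2, -2)
  seg 7: down by d9 = -231/20 → (-67/2, 191/20)
  seg 8: right by d8 = 13/5 → (-309/10, 191/20)
  seg 9: up by d1 = 7 → (-309/10, 331/20)
  seg 10: right by d6 = 75/4 → (-243/20, 331/20)

d4 = 219/10
d5 = 67/4
d6 = 75/4
d7 = 653/20
d8 = 13/5
d9 = -231/20
endpoint = (-243/20, 331/20)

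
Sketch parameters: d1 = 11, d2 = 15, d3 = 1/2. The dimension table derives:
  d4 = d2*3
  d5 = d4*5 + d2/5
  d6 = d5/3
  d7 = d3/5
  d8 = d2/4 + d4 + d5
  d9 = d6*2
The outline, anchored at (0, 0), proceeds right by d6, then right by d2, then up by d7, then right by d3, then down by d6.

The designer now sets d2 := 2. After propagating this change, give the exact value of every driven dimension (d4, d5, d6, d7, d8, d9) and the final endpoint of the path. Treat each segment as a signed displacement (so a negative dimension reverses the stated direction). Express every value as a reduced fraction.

d4 = 6
d5 = 152/5
d6 = 152/15
d7 = 1/10
d8 = 369/10
d9 = 304/15
endpoint = (379/30, -301/30)

Apply edit: d2 := 2
  d4 = d2*3 = 6
  d5 = d4*5 + d2/5 = 152/5
  d6 = d5/3 = 152/15
  d7 = d3/5 = 1/10
  d8 = d2/4 + d4 + d5 = 369/10
  d9 = d6*2 = 304/15
Walk from origin (0, 0):
  seg 1: right by d6 = 152/15 → (152/15, 0)
  seg 2: right by d2 = 2 → (182/15, 0)
  seg 3: up by d7 = 1/10 → (182/15, 1/10)
  seg 4: right by d3 = 1/2 → (379/30, 1/10)
  seg 5: down by d6 = 152/15 → (379/30, -301/30)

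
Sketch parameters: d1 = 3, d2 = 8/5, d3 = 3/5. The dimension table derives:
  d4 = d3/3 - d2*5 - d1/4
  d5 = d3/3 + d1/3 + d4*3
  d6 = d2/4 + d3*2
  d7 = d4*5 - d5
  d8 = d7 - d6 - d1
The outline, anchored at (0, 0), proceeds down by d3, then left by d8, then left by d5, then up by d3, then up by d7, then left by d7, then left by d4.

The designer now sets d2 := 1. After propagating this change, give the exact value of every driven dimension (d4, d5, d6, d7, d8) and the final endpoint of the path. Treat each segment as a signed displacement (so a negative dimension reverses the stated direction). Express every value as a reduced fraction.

d4 = -111/20
d5 = -309/20
d6 = 29/20
d7 = -123/10
d8 = -67/4
endpoint = (1001/20, -123/10)

Apply edit: d2 := 1
  d4 = d3/3 - d2*5 - d1/4 = -111/20
  d5 = d3/3 + d1/3 + d4*3 = -309/20
  d6 = d2/4 + d3*2 = 29/20
  d7 = d4*5 - d5 = -123/10
  d8 = d7 - d6 - d1 = -67/4
Walk from origin (0, 0):
  seg 1: down by d3 = 3/5 → (0, -3/5)
  seg 2: left by d8 = -67/4 → (67/4, -3/5)
  seg 3: left by d5 = -309/20 → (161/5, -3/5)
  seg 4: up by d3 = 3/5 → (161/5, 0)
  seg 5: up by d7 = -123/10 → (161/5, -123/10)
  seg 6: left by d7 = -123/10 → (89/2, -123/10)
  seg 7: left by d4 = -111/20 → (1001/20, -123/10)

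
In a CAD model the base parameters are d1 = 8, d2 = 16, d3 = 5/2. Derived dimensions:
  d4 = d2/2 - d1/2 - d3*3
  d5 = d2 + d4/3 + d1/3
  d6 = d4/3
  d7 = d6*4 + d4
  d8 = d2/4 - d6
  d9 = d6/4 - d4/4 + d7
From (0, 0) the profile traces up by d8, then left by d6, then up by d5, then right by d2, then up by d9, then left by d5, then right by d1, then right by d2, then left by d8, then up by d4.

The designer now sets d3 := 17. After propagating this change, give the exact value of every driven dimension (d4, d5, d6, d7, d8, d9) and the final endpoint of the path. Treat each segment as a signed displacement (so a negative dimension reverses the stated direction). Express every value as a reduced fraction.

Apply edit: d3 := 17
  d4 = d2/2 - d1/2 - d3*3 = -47
  d5 = d2 + d4/3 + d1/3 = 3
  d6 = d4/3 = -47/3
  d7 = d6*4 + d4 = -329/3
  d8 = d2/4 - d6 = 59/3
  d9 = d6/4 - d4/4 + d7 = -611/6
Walk from origin (0, 0):
  seg 1: up by d8 = 59/3 → (0, 59/3)
  seg 2: left by d6 = -47/3 → (47/3, 59/3)
  seg 3: up by d5 = 3 → (47/3, 68/3)
  seg 4: right by d2 = 16 → (95/3, 68/3)
  seg 5: up by d9 = -611/6 → (95/3, -475/6)
  seg 6: left by d5 = 3 → (86/3, -475/6)
  seg 7: right by d1 = 8 → (110/3, -475/6)
  seg 8: right by d2 = 16 → (158/3, -475/6)
  seg 9: left by d8 = 59/3 → (33, -475/6)
  seg 10: up by d4 = -47 → (33, -757/6)

d4 = -47
d5 = 3
d6 = -47/3
d7 = -329/3
d8 = 59/3
d9 = -611/6
endpoint = (33, -757/6)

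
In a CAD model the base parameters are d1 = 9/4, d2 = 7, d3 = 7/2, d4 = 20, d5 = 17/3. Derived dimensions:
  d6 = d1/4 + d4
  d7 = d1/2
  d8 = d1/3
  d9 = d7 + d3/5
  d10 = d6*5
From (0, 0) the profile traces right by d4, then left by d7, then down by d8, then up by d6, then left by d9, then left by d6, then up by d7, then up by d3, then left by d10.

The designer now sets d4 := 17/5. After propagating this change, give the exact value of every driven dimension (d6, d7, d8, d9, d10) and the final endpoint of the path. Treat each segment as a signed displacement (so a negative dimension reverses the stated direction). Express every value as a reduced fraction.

d6 = 317/80
d7 = 9/8
d8 = 3/4
d9 = 73/40
d10 = 317/16
endpoint = (-933/40, 627/80)

Apply edit: d4 := 17/5
  d6 = d1/4 + d4 = 317/80
  d7 = d1/2 = 9/8
  d8 = d1/3 = 3/4
  d9 = d7 + d3/5 = 73/40
  d10 = d6*5 = 317/16
Walk from origin (0, 0):
  seg 1: right by d4 = 17/5 → (17/5, 0)
  seg 2: left by d7 = 9/8 → (91/40, 0)
  seg 3: down by d8 = 3/4 → (91/40, -3/4)
  seg 4: up by d6 = 317/80 → (91/40, 257/80)
  seg 5: left by d9 = 73/40 → (9/20, 257/80)
  seg 6: left by d6 = 317/80 → (-281/80, 257/80)
  seg 7: up by d7 = 9/8 → (-281/80, 347/80)
  seg 8: up by d3 = 7/2 → (-281/80, 627/80)
  seg 9: left by d10 = 317/16 → (-933/40, 627/80)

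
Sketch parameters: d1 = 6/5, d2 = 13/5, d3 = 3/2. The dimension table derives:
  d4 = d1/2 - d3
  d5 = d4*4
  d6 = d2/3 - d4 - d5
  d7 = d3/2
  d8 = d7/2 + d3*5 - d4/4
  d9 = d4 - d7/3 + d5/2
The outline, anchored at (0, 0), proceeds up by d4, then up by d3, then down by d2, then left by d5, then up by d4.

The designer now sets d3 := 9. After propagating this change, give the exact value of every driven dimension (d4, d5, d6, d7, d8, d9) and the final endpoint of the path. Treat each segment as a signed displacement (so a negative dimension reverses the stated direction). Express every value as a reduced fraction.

d4 = -42/5
d5 = -168/5
d6 = 643/15
d7 = 9/2
d8 = 987/20
d9 = -267/10
endpoint = (168/5, -52/5)

Apply edit: d3 := 9
  d4 = d1/2 - d3 = -42/5
  d5 = d4*4 = -168/5
  d6 = d2/3 - d4 - d5 = 643/15
  d7 = d3/2 = 9/2
  d8 = d7/2 + d3*5 - d4/4 = 987/20
  d9 = d4 - d7/3 + d5/2 = -267/10
Walk from origin (0, 0):
  seg 1: up by d4 = -42/5 → (0, -42/5)
  seg 2: up by d3 = 9 → (0, 3/5)
  seg 3: down by d2 = 13/5 → (0, -2)
  seg 4: left by d5 = -168/5 → (168/5, -2)
  seg 5: up by d4 = -42/5 → (168/5, -52/5)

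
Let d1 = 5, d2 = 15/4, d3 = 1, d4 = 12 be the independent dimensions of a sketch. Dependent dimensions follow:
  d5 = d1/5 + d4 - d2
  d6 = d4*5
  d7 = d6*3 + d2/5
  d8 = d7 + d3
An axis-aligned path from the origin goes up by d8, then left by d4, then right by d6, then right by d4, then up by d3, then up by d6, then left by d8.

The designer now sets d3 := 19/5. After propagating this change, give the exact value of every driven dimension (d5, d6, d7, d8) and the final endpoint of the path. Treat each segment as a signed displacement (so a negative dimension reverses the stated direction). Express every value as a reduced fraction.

d5 = 37/4
d6 = 60
d7 = 723/4
d8 = 3691/20
endpoint = (-2491/20, 4967/20)

Apply edit: d3 := 19/5
  d5 = d1/5 + d4 - d2 = 37/4
  d6 = d4*5 = 60
  d7 = d6*3 + d2/5 = 723/4
  d8 = d7 + d3 = 3691/20
Walk from origin (0, 0):
  seg 1: up by d8 = 3691/20 → (0, 3691/20)
  seg 2: left by d4 = 12 → (-12, 3691/20)
  seg 3: right by d6 = 60 → (48, 3691/20)
  seg 4: right by d4 = 12 → (60, 3691/20)
  seg 5: up by d3 = 19/5 → (60, 3767/20)
  seg 6: up by d6 = 60 → (60, 4967/20)
  seg 7: left by d8 = 3691/20 → (-2491/20, 4967/20)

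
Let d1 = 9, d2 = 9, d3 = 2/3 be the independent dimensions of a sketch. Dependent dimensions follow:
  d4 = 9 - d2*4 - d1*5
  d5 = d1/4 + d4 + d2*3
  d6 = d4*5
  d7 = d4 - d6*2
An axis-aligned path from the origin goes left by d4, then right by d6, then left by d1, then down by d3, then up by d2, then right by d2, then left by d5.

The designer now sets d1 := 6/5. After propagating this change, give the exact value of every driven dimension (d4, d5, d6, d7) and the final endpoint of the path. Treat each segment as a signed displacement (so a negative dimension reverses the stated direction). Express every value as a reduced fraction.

Apply edit: d1 := 6/5
  d4 = 9 - d2*4 - d1*5 = -33
  d5 = d1/4 + d4 + d2*3 = -57/10
  d6 = d4*5 = -165
  d7 = d4 - d6*2 = 297
Walk from origin (0, 0):
  seg 1: left by d4 = -33 → (33, 0)
  seg 2: right by d6 = -165 → (-132, 0)
  seg 3: left by d1 = 6/5 → (-666/5, 0)
  seg 4: down by d3 = 2/3 → (-666/5, -2/3)
  seg 5: up by d2 = 9 → (-666/5, 25/3)
  seg 6: right by d2 = 9 → (-621/5, 25/3)
  seg 7: left by d5 = -57/10 → (-237/2, 25/3)

d4 = -33
d5 = -57/10
d6 = -165
d7 = 297
endpoint = (-237/2, 25/3)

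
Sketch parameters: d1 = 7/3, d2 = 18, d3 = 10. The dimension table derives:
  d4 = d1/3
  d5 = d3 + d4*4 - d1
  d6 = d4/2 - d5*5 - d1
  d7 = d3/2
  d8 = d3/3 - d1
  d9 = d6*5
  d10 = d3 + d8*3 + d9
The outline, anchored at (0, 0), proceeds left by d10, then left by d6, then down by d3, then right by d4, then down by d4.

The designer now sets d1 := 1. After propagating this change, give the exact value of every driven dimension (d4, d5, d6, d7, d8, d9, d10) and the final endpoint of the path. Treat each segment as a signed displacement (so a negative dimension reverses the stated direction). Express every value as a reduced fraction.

Apply edit: d1 := 1
  d4 = d1/3 = 1/3
  d5 = d3 + d4*4 - d1 = 31/3
  d6 = d4/2 - d5*5 - d1 = -105/2
  d7 = d3/2 = 5
  d8 = d3/3 - d1 = 7/3
  d9 = d6*5 = -525/2
  d10 = d3 + d8*3 + d9 = -491/2
Walk from origin (0, 0):
  seg 1: left by d10 = -491/2 → (491/2, 0)
  seg 2: left by d6 = -105/2 → (298, 0)
  seg 3: down by d3 = 10 → (298, -10)
  seg 4: right by d4 = 1/3 → (895/3, -10)
  seg 5: down by d4 = 1/3 → (895/3, -31/3)

d4 = 1/3
d5 = 31/3
d6 = -105/2
d7 = 5
d8 = 7/3
d9 = -525/2
d10 = -491/2
endpoint = (895/3, -31/3)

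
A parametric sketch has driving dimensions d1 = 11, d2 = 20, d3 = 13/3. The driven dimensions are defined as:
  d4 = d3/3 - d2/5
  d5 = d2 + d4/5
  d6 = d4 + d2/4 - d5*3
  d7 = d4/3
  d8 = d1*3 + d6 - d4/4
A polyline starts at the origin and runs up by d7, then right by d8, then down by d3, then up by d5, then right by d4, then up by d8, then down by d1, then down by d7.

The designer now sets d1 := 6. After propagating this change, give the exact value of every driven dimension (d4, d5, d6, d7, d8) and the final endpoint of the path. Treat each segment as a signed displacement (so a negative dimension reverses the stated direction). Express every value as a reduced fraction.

d4 = -23/9
d5 = 877/45
d6 = -2521/45
d7 = -23/27
d8 = -2243/60
endpoint = (-7189/180, -5081/180)

Apply edit: d1 := 6
  d4 = d3/3 - d2/5 = -23/9
  d5 = d2 + d4/5 = 877/45
  d6 = d4 + d2/4 - d5*3 = -2521/45
  d7 = d4/3 = -23/27
  d8 = d1*3 + d6 - d4/4 = -2243/60
Walk from origin (0, 0):
  seg 1: up by d7 = -23/27 → (0, -23/27)
  seg 2: right by d8 = -2243/60 → (-2243/60, -23/27)
  seg 3: down by d3 = 13/3 → (-2243/60, -140/27)
  seg 4: up by d5 = 877/45 → (-2243/60, 1931/135)
  seg 5: right by d4 = -23/9 → (-7189/180, 1931/135)
  seg 6: up by d8 = -2243/60 → (-7189/180, -12463/540)
  seg 7: down by d1 = 6 → (-7189/180, -15703/540)
  seg 8: down by d7 = -23/27 → (-7189/180, -5081/180)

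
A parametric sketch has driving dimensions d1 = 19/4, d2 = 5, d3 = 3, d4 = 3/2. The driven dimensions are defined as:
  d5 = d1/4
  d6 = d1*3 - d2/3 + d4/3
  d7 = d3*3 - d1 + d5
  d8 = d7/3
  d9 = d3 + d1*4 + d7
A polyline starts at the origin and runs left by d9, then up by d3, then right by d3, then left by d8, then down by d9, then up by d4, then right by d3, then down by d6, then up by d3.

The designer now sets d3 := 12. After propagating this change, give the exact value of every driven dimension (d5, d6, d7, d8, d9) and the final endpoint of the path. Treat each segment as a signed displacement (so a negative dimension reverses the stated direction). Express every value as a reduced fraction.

Apply edit: d3 := 12
  d5 = d1/4 = 19/16
  d6 = d1*3 - d2/3 + d4/3 = 157/12
  d7 = d3*3 - d1 + d5 = 519/16
  d8 = d7/3 = 173/16
  d9 = d3 + d1*4 + d7 = 1015/16
Walk from origin (0, 0):
  seg 1: left by d9 = 1015/16 → (-1015/16, 0)
  seg 2: up by d3 = 12 → (-1015/16, 12)
  seg 3: right by d3 = 12 → (-823/16, 12)
  seg 4: left by d8 = 173/16 → (-249/4, 12)
  seg 5: down by d9 = 1015/16 → (-249/4, -823/16)
  seg 6: up by d4 = 3/2 → (-249/4, -799/16)
  seg 7: right by d3 = 12 → (-201/4, -799/16)
  seg 8: down by d6 = 157/12 → (-201/4, -3025/48)
  seg 9: up by d3 = 12 → (-201/4, -2449/48)

d5 = 19/16
d6 = 157/12
d7 = 519/16
d8 = 173/16
d9 = 1015/16
endpoint = (-201/4, -2449/48)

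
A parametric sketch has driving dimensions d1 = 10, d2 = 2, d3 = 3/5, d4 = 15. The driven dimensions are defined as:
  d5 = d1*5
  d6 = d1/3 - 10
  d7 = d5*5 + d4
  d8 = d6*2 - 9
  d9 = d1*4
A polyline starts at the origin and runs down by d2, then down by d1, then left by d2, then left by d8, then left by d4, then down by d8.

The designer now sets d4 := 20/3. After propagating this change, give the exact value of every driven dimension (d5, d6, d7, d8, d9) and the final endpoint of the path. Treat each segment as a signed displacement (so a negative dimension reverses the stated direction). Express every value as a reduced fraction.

d5 = 50
d6 = -20/3
d7 = 770/3
d8 = -67/3
d9 = 40
endpoint = (41/3, 31/3)

Apply edit: d4 := 20/3
  d5 = d1*5 = 50
  d6 = d1/3 - 10 = -20/3
  d7 = d5*5 + d4 = 770/3
  d8 = d6*2 - 9 = -67/3
  d9 = d1*4 = 40
Walk from origin (0, 0):
  seg 1: down by d2 = 2 → (0, -2)
  seg 2: down by d1 = 10 → (0, -12)
  seg 3: left by d2 = 2 → (-2, -12)
  seg 4: left by d8 = -67/3 → (61/3, -12)
  seg 5: left by d4 = 20/3 → (41/3, -12)
  seg 6: down by d8 = -67/3 → (41/3, 31/3)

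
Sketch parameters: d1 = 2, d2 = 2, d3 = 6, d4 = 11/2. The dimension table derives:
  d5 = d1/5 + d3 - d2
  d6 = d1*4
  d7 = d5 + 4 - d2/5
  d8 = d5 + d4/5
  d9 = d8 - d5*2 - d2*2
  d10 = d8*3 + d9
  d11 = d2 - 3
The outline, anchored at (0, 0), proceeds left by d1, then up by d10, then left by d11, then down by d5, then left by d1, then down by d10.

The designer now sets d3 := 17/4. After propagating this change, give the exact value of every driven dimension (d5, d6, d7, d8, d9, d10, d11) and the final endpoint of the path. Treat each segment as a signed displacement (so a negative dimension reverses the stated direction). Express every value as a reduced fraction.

Apply edit: d3 := 17/4
  d5 = d1/5 + d3 - d2 = 53/20
  d6 = d1*4 = 8
  d7 = d5 + 4 - d2/5 = 25/4
  d8 = d5 + d4/5 = 15/4
  d9 = d8 - d5*2 - d2*2 = -111/20
  d10 = d8*3 + d9 = 57/10
  d11 = d2 - 3 = -1
Walk from origin (0, 0):
  seg 1: left by d1 = 2 → (-2, 0)
  seg 2: up by d10 = 57/10 → (-2, 57/10)
  seg 3: left by d11 = -1 → (-1, 57/10)
  seg 4: down by d5 = 53/20 → (-1, 61/20)
  seg 5: left by d1 = 2 → (-3, 61/20)
  seg 6: down by d10 = 57/10 → (-3, -53/20)

d5 = 53/20
d6 = 8
d7 = 25/4
d8 = 15/4
d9 = -111/20
d10 = 57/10
d11 = -1
endpoint = (-3, -53/20)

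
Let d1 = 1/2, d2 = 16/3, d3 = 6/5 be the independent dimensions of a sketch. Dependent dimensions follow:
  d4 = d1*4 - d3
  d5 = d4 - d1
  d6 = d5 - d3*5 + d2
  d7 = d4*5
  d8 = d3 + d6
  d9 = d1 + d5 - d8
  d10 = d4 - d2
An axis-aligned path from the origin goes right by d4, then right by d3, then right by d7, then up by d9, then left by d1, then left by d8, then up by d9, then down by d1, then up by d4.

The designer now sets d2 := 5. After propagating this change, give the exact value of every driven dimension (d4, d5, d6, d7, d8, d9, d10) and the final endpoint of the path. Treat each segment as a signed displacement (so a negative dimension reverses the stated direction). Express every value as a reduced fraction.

d4 = 4/5
d5 = 3/10
d6 = -7/10
d7 = 4
d8 = 1/2
d9 = 3/10
d10 = -21/5
endpoint = (5, 9/10)

Apply edit: d2 := 5
  d4 = d1*4 - d3 = 4/5
  d5 = d4 - d1 = 3/10
  d6 = d5 - d3*5 + d2 = -7/10
  d7 = d4*5 = 4
  d8 = d3 + d6 = 1/2
  d9 = d1 + d5 - d8 = 3/10
  d10 = d4 - d2 = -21/5
Walk from origin (0, 0):
  seg 1: right by d4 = 4/5 → (4/5, 0)
  seg 2: right by d3 = 6/5 → (2, 0)
  seg 3: right by d7 = 4 → (6, 0)
  seg 4: up by d9 = 3/10 → (6, 3/10)
  seg 5: left by d1 = 1/2 → (11/2, 3/10)
  seg 6: left by d8 = 1/2 → (5, 3/10)
  seg 7: up by d9 = 3/10 → (5, 3/5)
  seg 8: down by d1 = 1/2 → (5, 1/10)
  seg 9: up by d4 = 4/5 → (5, 9/10)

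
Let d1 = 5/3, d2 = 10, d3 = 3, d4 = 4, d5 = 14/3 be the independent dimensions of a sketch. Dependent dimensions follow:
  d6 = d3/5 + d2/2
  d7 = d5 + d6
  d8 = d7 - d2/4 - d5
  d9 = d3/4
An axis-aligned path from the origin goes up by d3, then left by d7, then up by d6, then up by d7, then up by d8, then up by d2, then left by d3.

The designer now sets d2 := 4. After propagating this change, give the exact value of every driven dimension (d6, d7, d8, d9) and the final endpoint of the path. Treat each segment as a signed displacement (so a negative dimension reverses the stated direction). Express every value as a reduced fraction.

Apply edit: d2 := 4
  d6 = d3/5 + d2/2 = 13/5
  d7 = d5 + d6 = 109/15
  d8 = d7 - d2/4 - d5 = 8/5
  d9 = d3/4 = 3/4
Walk from origin (0, 0):
  seg 1: up by d3 = 3 → (0, 3)
  seg 2: left by d7 = 109/15 → (-109/15, 3)
  seg 3: up by d6 = 13/5 → (-109/15, 28/5)
  seg 4: up by d7 = 109/15 → (-109/15, 193/15)
  seg 5: up by d8 = 8/5 → (-109/15, 217/15)
  seg 6: up by d2 = 4 → (-109/15, 277/15)
  seg 7: left by d3 = 3 → (-154/15, 277/15)

d6 = 13/5
d7 = 109/15
d8 = 8/5
d9 = 3/4
endpoint = (-154/15, 277/15)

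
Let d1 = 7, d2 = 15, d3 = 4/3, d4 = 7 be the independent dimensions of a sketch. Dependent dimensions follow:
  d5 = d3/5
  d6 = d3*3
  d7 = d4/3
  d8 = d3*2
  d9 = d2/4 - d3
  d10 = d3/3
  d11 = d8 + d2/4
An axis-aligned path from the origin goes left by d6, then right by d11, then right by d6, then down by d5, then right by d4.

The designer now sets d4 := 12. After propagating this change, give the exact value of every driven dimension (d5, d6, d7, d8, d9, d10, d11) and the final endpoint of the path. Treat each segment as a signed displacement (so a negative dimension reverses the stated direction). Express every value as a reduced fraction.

Apply edit: d4 := 12
  d5 = d3/5 = 4/15
  d6 = d3*3 = 4
  d7 = d4/3 = 4
  d8 = d3*2 = 8/3
  d9 = d2/4 - d3 = 29/12
  d10 = d3/3 = 4/9
  d11 = d8 + d2/4 = 77/12
Walk from origin (0, 0):
  seg 1: left by d6 = 4 → (-4, 0)
  seg 2: right by d11 = 77/12 → (29/12, 0)
  seg 3: right by d6 = 4 → (77/12, 0)
  seg 4: down by d5 = 4/15 → (77/12, -4/15)
  seg 5: right by d4 = 12 → (221/12, -4/15)

d5 = 4/15
d6 = 4
d7 = 4
d8 = 8/3
d9 = 29/12
d10 = 4/9
d11 = 77/12
endpoint = (221/12, -4/15)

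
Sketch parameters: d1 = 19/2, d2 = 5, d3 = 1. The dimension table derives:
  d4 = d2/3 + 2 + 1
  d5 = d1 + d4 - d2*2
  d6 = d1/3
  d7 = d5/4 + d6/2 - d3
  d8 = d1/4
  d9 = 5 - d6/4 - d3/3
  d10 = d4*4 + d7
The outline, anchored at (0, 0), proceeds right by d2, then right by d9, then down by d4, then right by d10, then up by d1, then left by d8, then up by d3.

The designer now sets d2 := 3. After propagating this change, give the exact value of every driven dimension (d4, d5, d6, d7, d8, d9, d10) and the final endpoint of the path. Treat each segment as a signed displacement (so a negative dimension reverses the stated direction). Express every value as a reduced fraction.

Apply edit: d2 := 3
  d4 = d2/3 + 2 + 1 = 4
  d5 = d1 + d4 - d2*2 = 15/2
  d6 = d1/3 = 19/6
  d7 = d5/4 + d6/2 - d3 = 59/24
  d8 = d1/4 = 19/8
  d9 = 5 - d6/4 - d3/3 = 31/8
  d10 = d4*4 + d7 = 443/24
Walk from origin (0, 0):
  seg 1: right by d2 = 3 → (3, 0)
  seg 2: right by d9 = 31/8 → (55/8, 0)
  seg 3: down by d4 = 4 → (55/8, -4)
  seg 4: right by d10 = 443/24 → (76/3, -4)
  seg 5: up by d1 = 19/2 → (76/3, 11/2)
  seg 6: left by d8 = 19/8 → (551/24, 11/2)
  seg 7: up by d3 = 1 → (551/24, 13/2)

d4 = 4
d5 = 15/2
d6 = 19/6
d7 = 59/24
d8 = 19/8
d9 = 31/8
d10 = 443/24
endpoint = (551/24, 13/2)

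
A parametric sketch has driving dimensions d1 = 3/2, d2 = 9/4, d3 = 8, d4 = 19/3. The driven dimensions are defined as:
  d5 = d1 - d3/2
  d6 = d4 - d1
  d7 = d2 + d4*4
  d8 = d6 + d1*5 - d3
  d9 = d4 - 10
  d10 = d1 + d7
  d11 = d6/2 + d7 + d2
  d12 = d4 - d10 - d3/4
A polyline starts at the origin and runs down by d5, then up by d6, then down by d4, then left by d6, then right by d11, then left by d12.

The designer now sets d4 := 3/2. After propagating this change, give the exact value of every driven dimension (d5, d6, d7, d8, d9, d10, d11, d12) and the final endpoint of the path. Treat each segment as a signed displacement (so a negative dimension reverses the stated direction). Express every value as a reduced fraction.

d5 = -5/2
d6 = 0
d7 = 33/4
d8 = -1/2
d9 = -17/2
d10 = 39/4
d11 = 21/2
d12 = -41/4
endpoint = (83/4, 1)

Apply edit: d4 := 3/2
  d5 = d1 - d3/2 = -5/2
  d6 = d4 - d1 = 0
  d7 = d2 + d4*4 = 33/4
  d8 = d6 + d1*5 - d3 = -1/2
  d9 = d4 - 10 = -17/2
  d10 = d1 + d7 = 39/4
  d11 = d6/2 + d7 + d2 = 21/2
  d12 = d4 - d10 - d3/4 = -41/4
Walk from origin (0, 0):
  seg 1: down by d5 = -5/2 → (0, 5/2)
  seg 2: up by d6 = 0 → (0, 5/2)
  seg 3: down by d4 = 3/2 → (0, 1)
  seg 4: left by d6 = 0 → (0, 1)
  seg 5: right by d11 = 21/2 → (21/2, 1)
  seg 6: left by d12 = -41/4 → (83/4, 1)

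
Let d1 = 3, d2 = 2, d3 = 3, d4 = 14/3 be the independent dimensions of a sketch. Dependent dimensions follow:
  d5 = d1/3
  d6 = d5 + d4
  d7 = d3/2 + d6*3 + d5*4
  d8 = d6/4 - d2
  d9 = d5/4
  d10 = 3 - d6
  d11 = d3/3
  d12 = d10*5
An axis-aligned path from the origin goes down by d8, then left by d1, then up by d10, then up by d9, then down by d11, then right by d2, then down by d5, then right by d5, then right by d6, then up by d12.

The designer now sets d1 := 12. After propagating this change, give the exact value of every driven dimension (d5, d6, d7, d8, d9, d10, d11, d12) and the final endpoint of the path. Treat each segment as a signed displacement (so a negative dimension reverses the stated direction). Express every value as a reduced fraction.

d5 = 4
d6 = 26/3
d7 = 87/2
d8 = 1/6
d9 = 1
d10 = -17/3
d11 = 1
d12 = -85/3
endpoint = (8/3, -229/6)

Apply edit: d1 := 12
  d5 = d1/3 = 4
  d6 = d5 + d4 = 26/3
  d7 = d3/2 + d6*3 + d5*4 = 87/2
  d8 = d6/4 - d2 = 1/6
  d9 = d5/4 = 1
  d10 = 3 - d6 = -17/3
  d11 = d3/3 = 1
  d12 = d10*5 = -85/3
Walk from origin (0, 0):
  seg 1: down by d8 = 1/6 → (0, -1/6)
  seg 2: left by d1 = 12 → (-12, -1/6)
  seg 3: up by d10 = -17/3 → (-12, -35/6)
  seg 4: up by d9 = 1 → (-12, -29/6)
  seg 5: down by d11 = 1 → (-12, -35/6)
  seg 6: right by d2 = 2 → (-10, -35/6)
  seg 7: down by d5 = 4 → (-10, -59/6)
  seg 8: right by d5 = 4 → (-6, -59/6)
  seg 9: right by d6 = 26/3 → (8/3, -59/6)
  seg 10: up by d12 = -85/3 → (8/3, -229/6)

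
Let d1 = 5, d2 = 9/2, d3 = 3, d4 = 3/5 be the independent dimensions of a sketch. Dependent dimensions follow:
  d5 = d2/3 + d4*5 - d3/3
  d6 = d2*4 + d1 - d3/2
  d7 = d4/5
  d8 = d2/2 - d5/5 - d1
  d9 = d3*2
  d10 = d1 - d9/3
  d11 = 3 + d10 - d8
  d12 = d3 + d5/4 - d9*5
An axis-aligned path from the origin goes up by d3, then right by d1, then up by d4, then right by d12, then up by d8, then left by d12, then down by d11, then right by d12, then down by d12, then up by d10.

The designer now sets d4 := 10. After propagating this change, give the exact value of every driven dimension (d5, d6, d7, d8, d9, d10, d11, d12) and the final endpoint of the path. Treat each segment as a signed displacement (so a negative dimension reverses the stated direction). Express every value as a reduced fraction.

d5 = 101/2
d6 = 43/2
d7 = 2
d8 = -257/20
d9 = 6
d10 = 3
d11 = 377/20
d12 = -115/8
endpoint = (-75/8, -53/40)

Apply edit: d4 := 10
  d5 = d2/3 + d4*5 - d3/3 = 101/2
  d6 = d2*4 + d1 - d3/2 = 43/2
  d7 = d4/5 = 2
  d8 = d2/2 - d5/5 - d1 = -257/20
  d9 = d3*2 = 6
  d10 = d1 - d9/3 = 3
  d11 = 3 + d10 - d8 = 377/20
  d12 = d3 + d5/4 - d9*5 = -115/8
Walk from origin (0, 0):
  seg 1: up by d3 = 3 → (0, 3)
  seg 2: right by d1 = 5 → (5, 3)
  seg 3: up by d4 = 10 → (5, 13)
  seg 4: right by d12 = -115/8 → (-75/8, 13)
  seg 5: up by d8 = -257/20 → (-75/8, 3/20)
  seg 6: left by d12 = -115/8 → (5, 3/20)
  seg 7: down by d11 = 377/20 → (5, -187/10)
  seg 8: right by d12 = -115/8 → (-75/8, -187/10)
  seg 9: down by d12 = -115/8 → (-75/8, -173/40)
  seg 10: up by d10 = 3 → (-75/8, -53/40)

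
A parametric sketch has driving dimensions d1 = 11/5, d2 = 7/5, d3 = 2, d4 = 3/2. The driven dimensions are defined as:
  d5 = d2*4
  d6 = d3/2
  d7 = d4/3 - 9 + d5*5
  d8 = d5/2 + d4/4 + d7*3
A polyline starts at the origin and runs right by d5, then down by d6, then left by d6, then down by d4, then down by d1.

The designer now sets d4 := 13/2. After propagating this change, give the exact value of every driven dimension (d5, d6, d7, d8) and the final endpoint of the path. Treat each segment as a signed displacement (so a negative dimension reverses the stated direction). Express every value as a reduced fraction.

d5 = 28/5
d6 = 1
d7 = 127/6
d8 = 2717/40
endpoint = (23/5, -97/10)

Apply edit: d4 := 13/2
  d5 = d2*4 = 28/5
  d6 = d3/2 = 1
  d7 = d4/3 - 9 + d5*5 = 127/6
  d8 = d5/2 + d4/4 + d7*3 = 2717/40
Walk from origin (0, 0):
  seg 1: right by d5 = 28/5 → (28/5, 0)
  seg 2: down by d6 = 1 → (28/5, -1)
  seg 3: left by d6 = 1 → (23/5, -1)
  seg 4: down by d4 = 13/2 → (23/5, -15/2)
  seg 5: down by d1 = 11/5 → (23/5, -97/10)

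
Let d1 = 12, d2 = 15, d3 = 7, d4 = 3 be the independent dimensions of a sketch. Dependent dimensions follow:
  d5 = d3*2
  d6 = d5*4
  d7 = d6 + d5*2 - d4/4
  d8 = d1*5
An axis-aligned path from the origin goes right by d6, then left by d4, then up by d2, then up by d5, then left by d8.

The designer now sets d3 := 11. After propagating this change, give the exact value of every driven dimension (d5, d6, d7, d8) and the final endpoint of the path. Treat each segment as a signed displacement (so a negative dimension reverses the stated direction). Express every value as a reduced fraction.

d5 = 22
d6 = 88
d7 = 525/4
d8 = 60
endpoint = (25, 37)

Apply edit: d3 := 11
  d5 = d3*2 = 22
  d6 = d5*4 = 88
  d7 = d6 + d5*2 - d4/4 = 525/4
  d8 = d1*5 = 60
Walk from origin (0, 0):
  seg 1: right by d6 = 88 → (88, 0)
  seg 2: left by d4 = 3 → (85, 0)
  seg 3: up by d2 = 15 → (85, 15)
  seg 4: up by d5 = 22 → (85, 37)
  seg 5: left by d8 = 60 → (25, 37)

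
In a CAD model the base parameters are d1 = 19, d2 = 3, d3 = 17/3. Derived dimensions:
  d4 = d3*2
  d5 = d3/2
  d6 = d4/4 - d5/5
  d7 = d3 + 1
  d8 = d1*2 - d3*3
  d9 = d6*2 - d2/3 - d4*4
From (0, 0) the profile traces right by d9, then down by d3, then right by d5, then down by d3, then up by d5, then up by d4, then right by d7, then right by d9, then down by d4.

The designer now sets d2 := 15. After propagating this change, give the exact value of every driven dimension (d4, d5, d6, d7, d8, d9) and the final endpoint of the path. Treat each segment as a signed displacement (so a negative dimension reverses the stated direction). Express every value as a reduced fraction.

d4 = 34/3
d5 = 17/6
d6 = 34/15
d7 = 20/3
d8 = 21
d9 = -229/5
endpoint = (-821/10, -17/2)

Apply edit: d2 := 15
  d4 = d3*2 = 34/3
  d5 = d3/2 = 17/6
  d6 = d4/4 - d5/5 = 34/15
  d7 = d3 + 1 = 20/3
  d8 = d1*2 - d3*3 = 21
  d9 = d6*2 - d2/3 - d4*4 = -229/5
Walk from origin (0, 0):
  seg 1: right by d9 = -229/5 → (-229/5, 0)
  seg 2: down by d3 = 17/3 → (-229/5, -17/3)
  seg 3: right by d5 = 17/6 → (-1289/30, -17/3)
  seg 4: down by d3 = 17/3 → (-1289/30, -34/3)
  seg 5: up by d5 = 17/6 → (-1289/30, -17/2)
  seg 6: up by d4 = 34/3 → (-1289/30, 17/6)
  seg 7: right by d7 = 20/3 → (-363/10, 17/6)
  seg 8: right by d9 = -229/5 → (-821/10, 17/6)
  seg 9: down by d4 = 34/3 → (-821/10, -17/2)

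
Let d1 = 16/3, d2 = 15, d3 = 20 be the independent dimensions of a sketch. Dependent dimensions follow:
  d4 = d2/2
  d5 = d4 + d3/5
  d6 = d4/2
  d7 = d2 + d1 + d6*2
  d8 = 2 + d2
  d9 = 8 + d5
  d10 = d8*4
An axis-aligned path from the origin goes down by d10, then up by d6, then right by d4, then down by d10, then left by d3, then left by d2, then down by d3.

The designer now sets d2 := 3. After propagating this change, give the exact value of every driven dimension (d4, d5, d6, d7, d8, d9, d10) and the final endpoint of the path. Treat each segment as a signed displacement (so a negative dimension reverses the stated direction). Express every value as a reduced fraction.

Apply edit: d2 := 3
  d4 = d2/2 = 3/2
  d5 = d4 + d3/5 = 11/2
  d6 = d4/2 = 3/4
  d7 = d2 + d1 + d6*2 = 59/6
  d8 = 2 + d2 = 5
  d9 = 8 + d5 = 27/2
  d10 = d8*4 = 20
Walk from origin (0, 0):
  seg 1: down by d10 = 20 → (0, -20)
  seg 2: up by d6 = 3/4 → (0, -77/4)
  seg 3: right by d4 = 3/2 → (3/2, -77/4)
  seg 4: down by d10 = 20 → (3/2, -157/4)
  seg 5: left by d3 = 20 → (-37/2, -157/4)
  seg 6: left by d2 = 3 → (-43/2, -157/4)
  seg 7: down by d3 = 20 → (-43/2, -237/4)

d4 = 3/2
d5 = 11/2
d6 = 3/4
d7 = 59/6
d8 = 5
d9 = 27/2
d10 = 20
endpoint = (-43/2, -237/4)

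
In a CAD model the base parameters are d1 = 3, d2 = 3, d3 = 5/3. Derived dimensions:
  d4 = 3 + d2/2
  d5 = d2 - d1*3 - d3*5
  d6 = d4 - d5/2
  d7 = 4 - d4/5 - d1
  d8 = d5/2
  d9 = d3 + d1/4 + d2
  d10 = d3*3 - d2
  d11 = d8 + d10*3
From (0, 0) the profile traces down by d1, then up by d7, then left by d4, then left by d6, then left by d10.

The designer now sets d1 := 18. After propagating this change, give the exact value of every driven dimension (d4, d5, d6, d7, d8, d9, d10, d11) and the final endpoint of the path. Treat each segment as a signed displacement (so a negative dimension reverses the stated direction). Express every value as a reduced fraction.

d4 = 9/2
d5 = -178/3
d6 = 205/6
d7 = -149/10
d8 = -89/3
d9 = 55/6
d10 = 2
d11 = -71/3
endpoint = (-122/3, -329/10)

Apply edit: d1 := 18
  d4 = 3 + d2/2 = 9/2
  d5 = d2 - d1*3 - d3*5 = -178/3
  d6 = d4 - d5/2 = 205/6
  d7 = 4 - d4/5 - d1 = -149/10
  d8 = d5/2 = -89/3
  d9 = d3 + d1/4 + d2 = 55/6
  d10 = d3*3 - d2 = 2
  d11 = d8 + d10*3 = -71/3
Walk from origin (0, 0):
  seg 1: down by d1 = 18 → (0, -18)
  seg 2: up by d7 = -149/10 → (0, -329/10)
  seg 3: left by d4 = 9/2 → (-9/2, -329/10)
  seg 4: left by d6 = 205/6 → (-116/3, -329/10)
  seg 5: left by d10 = 2 → (-122/3, -329/10)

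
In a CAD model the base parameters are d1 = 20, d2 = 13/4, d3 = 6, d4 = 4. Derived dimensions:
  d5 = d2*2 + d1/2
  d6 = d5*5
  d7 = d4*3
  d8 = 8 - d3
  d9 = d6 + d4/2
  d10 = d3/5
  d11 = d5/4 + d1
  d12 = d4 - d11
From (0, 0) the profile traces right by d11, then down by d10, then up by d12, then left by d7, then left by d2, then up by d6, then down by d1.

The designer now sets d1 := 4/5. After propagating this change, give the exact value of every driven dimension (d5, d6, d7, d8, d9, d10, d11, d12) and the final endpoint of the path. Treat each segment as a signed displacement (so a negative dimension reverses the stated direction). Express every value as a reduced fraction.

d5 = 69/10
d6 = 69/2
d7 = 12
d8 = 2
d9 = 73/2
d10 = 6/5
d11 = 101/40
d12 = 59/40
endpoint = (-509/40, 1359/40)

Apply edit: d1 := 4/5
  d5 = d2*2 + d1/2 = 69/10
  d6 = d5*5 = 69/2
  d7 = d4*3 = 12
  d8 = 8 - d3 = 2
  d9 = d6 + d4/2 = 73/2
  d10 = d3/5 = 6/5
  d11 = d5/4 + d1 = 101/40
  d12 = d4 - d11 = 59/40
Walk from origin (0, 0):
  seg 1: right by d11 = 101/40 → (101/40, 0)
  seg 2: down by d10 = 6/5 → (101/40, -6/5)
  seg 3: up by d12 = 59/40 → (101/40, 11/40)
  seg 4: left by d7 = 12 → (-379/40, 11/40)
  seg 5: left by d2 = 13/4 → (-509/40, 11/40)
  seg 6: up by d6 = 69/2 → (-509/40, 1391/40)
  seg 7: down by d1 = 4/5 → (-509/40, 1359/40)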